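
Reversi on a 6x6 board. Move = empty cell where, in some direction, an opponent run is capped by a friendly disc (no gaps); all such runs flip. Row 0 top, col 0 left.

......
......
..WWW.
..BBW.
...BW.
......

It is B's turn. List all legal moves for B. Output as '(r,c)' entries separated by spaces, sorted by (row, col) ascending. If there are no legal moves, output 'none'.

(1,1): flips 1 -> legal
(1,2): flips 1 -> legal
(1,3): flips 1 -> legal
(1,4): flips 1 -> legal
(1,5): flips 1 -> legal
(2,1): no bracket -> illegal
(2,5): flips 1 -> legal
(3,1): no bracket -> illegal
(3,5): flips 1 -> legal
(4,5): flips 1 -> legal
(5,3): no bracket -> illegal
(5,4): no bracket -> illegal
(5,5): flips 1 -> legal

Answer: (1,1) (1,2) (1,3) (1,4) (1,5) (2,5) (3,5) (4,5) (5,5)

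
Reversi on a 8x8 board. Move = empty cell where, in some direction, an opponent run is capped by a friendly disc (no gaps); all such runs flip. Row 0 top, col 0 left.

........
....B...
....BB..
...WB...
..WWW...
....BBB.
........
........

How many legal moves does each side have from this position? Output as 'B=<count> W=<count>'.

Answer: B=4 W=7

Derivation:
-- B to move --
(2,2): flips 2 -> legal
(2,3): no bracket -> illegal
(3,1): no bracket -> illegal
(3,2): flips 2 -> legal
(3,5): no bracket -> illegal
(4,1): no bracket -> illegal
(4,5): no bracket -> illegal
(5,1): flips 2 -> legal
(5,2): flips 1 -> legal
(5,3): no bracket -> illegal
B mobility = 4
-- W to move --
(0,3): no bracket -> illegal
(0,4): flips 3 -> legal
(0,5): no bracket -> illegal
(1,3): no bracket -> illegal
(1,5): flips 1 -> legal
(1,6): flips 2 -> legal
(2,3): no bracket -> illegal
(2,6): no bracket -> illegal
(3,5): flips 1 -> legal
(3,6): no bracket -> illegal
(4,5): no bracket -> illegal
(4,6): no bracket -> illegal
(4,7): no bracket -> illegal
(5,3): no bracket -> illegal
(5,7): no bracket -> illegal
(6,3): no bracket -> illegal
(6,4): flips 1 -> legal
(6,5): flips 1 -> legal
(6,6): flips 1 -> legal
(6,7): no bracket -> illegal
W mobility = 7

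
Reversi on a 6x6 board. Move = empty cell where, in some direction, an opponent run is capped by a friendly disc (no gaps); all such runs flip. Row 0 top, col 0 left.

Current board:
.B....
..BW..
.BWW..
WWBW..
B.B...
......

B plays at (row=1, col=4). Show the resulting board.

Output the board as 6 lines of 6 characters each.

Place B at (1,4); scan 8 dirs for brackets.
Dir NW: first cell '.' (not opp) -> no flip
Dir N: first cell '.' (not opp) -> no flip
Dir NE: first cell '.' (not opp) -> no flip
Dir W: opp run (1,3) capped by B -> flip
Dir E: first cell '.' (not opp) -> no flip
Dir SW: opp run (2,3) capped by B -> flip
Dir S: first cell '.' (not opp) -> no flip
Dir SE: first cell '.' (not opp) -> no flip
All flips: (1,3) (2,3)

Answer: .B....
..BBB.
.BWB..
WWBW..
B.B...
......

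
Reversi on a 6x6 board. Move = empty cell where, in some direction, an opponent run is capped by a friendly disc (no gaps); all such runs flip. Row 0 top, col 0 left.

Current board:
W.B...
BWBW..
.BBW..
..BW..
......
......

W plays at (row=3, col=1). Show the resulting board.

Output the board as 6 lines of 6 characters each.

Place W at (3,1); scan 8 dirs for brackets.
Dir NW: first cell '.' (not opp) -> no flip
Dir N: opp run (2,1) capped by W -> flip
Dir NE: opp run (2,2) capped by W -> flip
Dir W: first cell '.' (not opp) -> no flip
Dir E: opp run (3,2) capped by W -> flip
Dir SW: first cell '.' (not opp) -> no flip
Dir S: first cell '.' (not opp) -> no flip
Dir SE: first cell '.' (not opp) -> no flip
All flips: (2,1) (2,2) (3,2)

Answer: W.B...
BWBW..
.WWW..
.WWW..
......
......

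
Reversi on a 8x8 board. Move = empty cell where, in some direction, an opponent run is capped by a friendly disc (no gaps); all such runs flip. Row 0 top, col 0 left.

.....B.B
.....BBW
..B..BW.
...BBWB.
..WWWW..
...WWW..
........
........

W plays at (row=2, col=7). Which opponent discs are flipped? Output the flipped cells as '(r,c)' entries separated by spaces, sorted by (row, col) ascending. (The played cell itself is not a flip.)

Answer: (3,6)

Derivation:
Dir NW: opp run (1,6) (0,5), next=edge -> no flip
Dir N: first cell 'W' (not opp) -> no flip
Dir NE: edge -> no flip
Dir W: first cell 'W' (not opp) -> no flip
Dir E: edge -> no flip
Dir SW: opp run (3,6) capped by W -> flip
Dir S: first cell '.' (not opp) -> no flip
Dir SE: edge -> no flip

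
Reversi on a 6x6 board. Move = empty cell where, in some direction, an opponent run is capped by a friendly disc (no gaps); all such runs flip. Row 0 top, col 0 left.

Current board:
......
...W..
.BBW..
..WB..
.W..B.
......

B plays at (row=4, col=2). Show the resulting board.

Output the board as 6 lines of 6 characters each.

Place B at (4,2); scan 8 dirs for brackets.
Dir NW: first cell '.' (not opp) -> no flip
Dir N: opp run (3,2) capped by B -> flip
Dir NE: first cell 'B' (not opp) -> no flip
Dir W: opp run (4,1), next='.' -> no flip
Dir E: first cell '.' (not opp) -> no flip
Dir SW: first cell '.' (not opp) -> no flip
Dir S: first cell '.' (not opp) -> no flip
Dir SE: first cell '.' (not opp) -> no flip
All flips: (3,2)

Answer: ......
...W..
.BBW..
..BB..
.WB.B.
......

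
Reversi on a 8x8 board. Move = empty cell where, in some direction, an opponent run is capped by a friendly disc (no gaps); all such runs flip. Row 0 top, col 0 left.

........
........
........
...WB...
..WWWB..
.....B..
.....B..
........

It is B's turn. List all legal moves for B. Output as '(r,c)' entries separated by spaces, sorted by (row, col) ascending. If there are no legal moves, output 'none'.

(2,2): flips 2 -> legal
(2,3): no bracket -> illegal
(2,4): no bracket -> illegal
(3,1): no bracket -> illegal
(3,2): flips 1 -> legal
(3,5): no bracket -> illegal
(4,1): flips 3 -> legal
(5,1): no bracket -> illegal
(5,2): flips 1 -> legal
(5,3): no bracket -> illegal
(5,4): flips 1 -> legal

Answer: (2,2) (3,2) (4,1) (5,2) (5,4)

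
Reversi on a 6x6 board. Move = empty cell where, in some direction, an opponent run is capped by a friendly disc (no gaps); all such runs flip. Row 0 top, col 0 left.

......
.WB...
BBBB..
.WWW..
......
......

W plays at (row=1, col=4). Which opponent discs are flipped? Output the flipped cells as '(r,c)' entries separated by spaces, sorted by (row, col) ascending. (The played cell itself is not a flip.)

Dir NW: first cell '.' (not opp) -> no flip
Dir N: first cell '.' (not opp) -> no flip
Dir NE: first cell '.' (not opp) -> no flip
Dir W: first cell '.' (not opp) -> no flip
Dir E: first cell '.' (not opp) -> no flip
Dir SW: opp run (2,3) capped by W -> flip
Dir S: first cell '.' (not opp) -> no flip
Dir SE: first cell '.' (not opp) -> no flip

Answer: (2,3)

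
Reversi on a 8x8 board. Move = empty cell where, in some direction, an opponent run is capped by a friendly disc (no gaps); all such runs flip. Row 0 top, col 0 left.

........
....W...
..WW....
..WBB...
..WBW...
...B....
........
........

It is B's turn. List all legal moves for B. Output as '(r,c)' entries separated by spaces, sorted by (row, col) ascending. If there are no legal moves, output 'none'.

Answer: (1,1) (1,2) (1,3) (2,1) (3,1) (3,5) (4,1) (4,5) (5,1) (5,4) (5,5)

Derivation:
(0,3): no bracket -> illegal
(0,4): no bracket -> illegal
(0,5): no bracket -> illegal
(1,1): flips 1 -> legal
(1,2): flips 1 -> legal
(1,3): flips 1 -> legal
(1,5): no bracket -> illegal
(2,1): flips 1 -> legal
(2,4): no bracket -> illegal
(2,5): no bracket -> illegal
(3,1): flips 2 -> legal
(3,5): flips 1 -> legal
(4,1): flips 1 -> legal
(4,5): flips 1 -> legal
(5,1): flips 1 -> legal
(5,2): no bracket -> illegal
(5,4): flips 1 -> legal
(5,5): flips 1 -> legal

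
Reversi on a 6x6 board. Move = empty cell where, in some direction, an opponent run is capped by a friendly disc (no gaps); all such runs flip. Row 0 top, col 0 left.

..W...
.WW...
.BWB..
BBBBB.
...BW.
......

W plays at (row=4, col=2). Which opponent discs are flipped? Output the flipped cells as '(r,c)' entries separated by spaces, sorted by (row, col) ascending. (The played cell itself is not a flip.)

Dir NW: opp run (3,1), next='.' -> no flip
Dir N: opp run (3,2) capped by W -> flip
Dir NE: opp run (3,3), next='.' -> no flip
Dir W: first cell '.' (not opp) -> no flip
Dir E: opp run (4,3) capped by W -> flip
Dir SW: first cell '.' (not opp) -> no flip
Dir S: first cell '.' (not opp) -> no flip
Dir SE: first cell '.' (not opp) -> no flip

Answer: (3,2) (4,3)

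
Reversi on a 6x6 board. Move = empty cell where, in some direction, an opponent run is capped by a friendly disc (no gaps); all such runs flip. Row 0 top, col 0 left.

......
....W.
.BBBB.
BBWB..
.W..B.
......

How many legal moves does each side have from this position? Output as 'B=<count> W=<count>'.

-- B to move --
(0,3): no bracket -> illegal
(0,4): flips 1 -> legal
(0,5): flips 1 -> legal
(1,3): no bracket -> illegal
(1,5): no bracket -> illegal
(2,5): no bracket -> illegal
(4,0): no bracket -> illegal
(4,2): flips 1 -> legal
(4,3): flips 1 -> legal
(5,0): flips 2 -> legal
(5,1): flips 1 -> legal
(5,2): flips 1 -> legal
B mobility = 7
-- W to move --
(1,0): flips 1 -> legal
(1,1): flips 2 -> legal
(1,2): flips 1 -> legal
(1,3): no bracket -> illegal
(1,5): no bracket -> illegal
(2,0): no bracket -> illegal
(2,5): no bracket -> illegal
(3,4): flips 2 -> legal
(3,5): no bracket -> illegal
(4,0): no bracket -> illegal
(4,2): no bracket -> illegal
(4,3): no bracket -> illegal
(4,5): no bracket -> illegal
(5,3): no bracket -> illegal
(5,4): no bracket -> illegal
(5,5): no bracket -> illegal
W mobility = 4

Answer: B=7 W=4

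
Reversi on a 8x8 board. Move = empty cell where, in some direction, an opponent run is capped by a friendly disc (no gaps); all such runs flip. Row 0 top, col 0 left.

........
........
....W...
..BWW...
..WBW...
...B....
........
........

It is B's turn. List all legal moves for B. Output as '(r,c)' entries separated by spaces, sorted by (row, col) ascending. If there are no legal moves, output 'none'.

Answer: (2,3) (2,5) (3,1) (3,5) (4,1) (4,5) (5,2)

Derivation:
(1,3): no bracket -> illegal
(1,4): no bracket -> illegal
(1,5): no bracket -> illegal
(2,2): no bracket -> illegal
(2,3): flips 1 -> legal
(2,5): flips 1 -> legal
(3,1): flips 1 -> legal
(3,5): flips 3 -> legal
(4,1): flips 1 -> legal
(4,5): flips 1 -> legal
(5,1): no bracket -> illegal
(5,2): flips 1 -> legal
(5,4): no bracket -> illegal
(5,5): no bracket -> illegal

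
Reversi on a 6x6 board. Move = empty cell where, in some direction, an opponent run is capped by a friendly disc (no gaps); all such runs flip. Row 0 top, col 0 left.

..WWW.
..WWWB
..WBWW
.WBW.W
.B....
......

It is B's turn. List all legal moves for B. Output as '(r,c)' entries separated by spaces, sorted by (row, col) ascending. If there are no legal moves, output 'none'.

(0,1): flips 1 -> legal
(0,5): flips 1 -> legal
(1,1): flips 3 -> legal
(2,0): no bracket -> illegal
(2,1): flips 2 -> legal
(3,0): flips 1 -> legal
(3,4): flips 1 -> legal
(4,0): no bracket -> illegal
(4,2): flips 2 -> legal
(4,3): flips 1 -> legal
(4,4): no bracket -> illegal
(4,5): flips 2 -> legal

Answer: (0,1) (0,5) (1,1) (2,1) (3,0) (3,4) (4,2) (4,3) (4,5)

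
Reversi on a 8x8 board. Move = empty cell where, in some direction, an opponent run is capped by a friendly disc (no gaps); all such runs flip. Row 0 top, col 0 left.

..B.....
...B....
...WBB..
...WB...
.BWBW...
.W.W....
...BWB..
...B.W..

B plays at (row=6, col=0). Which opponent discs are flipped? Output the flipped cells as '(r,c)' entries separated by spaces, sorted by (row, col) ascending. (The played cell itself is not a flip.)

Answer: (3,3) (4,2) (5,1)

Derivation:
Dir NW: edge -> no flip
Dir N: first cell '.' (not opp) -> no flip
Dir NE: opp run (5,1) (4,2) (3,3) capped by B -> flip
Dir W: edge -> no flip
Dir E: first cell '.' (not opp) -> no flip
Dir SW: edge -> no flip
Dir S: first cell '.' (not opp) -> no flip
Dir SE: first cell '.' (not opp) -> no flip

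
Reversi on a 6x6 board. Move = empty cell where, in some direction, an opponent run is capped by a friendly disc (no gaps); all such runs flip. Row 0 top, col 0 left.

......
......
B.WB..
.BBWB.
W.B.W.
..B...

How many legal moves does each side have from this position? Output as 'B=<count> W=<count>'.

Answer: B=6 W=5

Derivation:
-- B to move --
(1,1): no bracket -> illegal
(1,2): flips 1 -> legal
(1,3): flips 1 -> legal
(2,1): flips 1 -> legal
(2,4): flips 1 -> legal
(3,0): no bracket -> illegal
(3,5): no bracket -> illegal
(4,1): no bracket -> illegal
(4,3): flips 1 -> legal
(4,5): no bracket -> illegal
(5,0): no bracket -> illegal
(5,1): no bracket -> illegal
(5,3): no bracket -> illegal
(5,4): flips 1 -> legal
(5,5): no bracket -> illegal
B mobility = 6
-- W to move --
(1,0): no bracket -> illegal
(1,1): no bracket -> illegal
(1,2): no bracket -> illegal
(1,3): flips 1 -> legal
(1,4): no bracket -> illegal
(2,1): no bracket -> illegal
(2,4): flips 2 -> legal
(2,5): no bracket -> illegal
(3,0): flips 2 -> legal
(3,5): flips 1 -> legal
(4,1): no bracket -> illegal
(4,3): no bracket -> illegal
(4,5): no bracket -> illegal
(5,1): flips 1 -> legal
(5,3): no bracket -> illegal
W mobility = 5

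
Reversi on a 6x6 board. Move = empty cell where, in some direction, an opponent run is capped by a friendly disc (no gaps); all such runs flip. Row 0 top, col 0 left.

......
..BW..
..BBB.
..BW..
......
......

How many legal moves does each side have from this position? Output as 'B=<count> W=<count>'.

-- B to move --
(0,2): flips 1 -> legal
(0,3): flips 1 -> legal
(0,4): flips 1 -> legal
(1,4): flips 1 -> legal
(3,4): flips 1 -> legal
(4,2): flips 1 -> legal
(4,3): flips 1 -> legal
(4,4): flips 1 -> legal
B mobility = 8
-- W to move --
(0,1): no bracket -> illegal
(0,2): no bracket -> illegal
(0,3): no bracket -> illegal
(1,1): flips 2 -> legal
(1,4): no bracket -> illegal
(1,5): flips 1 -> legal
(2,1): no bracket -> illegal
(2,5): no bracket -> illegal
(3,1): flips 2 -> legal
(3,4): no bracket -> illegal
(3,5): flips 1 -> legal
(4,1): no bracket -> illegal
(4,2): no bracket -> illegal
(4,3): no bracket -> illegal
W mobility = 4

Answer: B=8 W=4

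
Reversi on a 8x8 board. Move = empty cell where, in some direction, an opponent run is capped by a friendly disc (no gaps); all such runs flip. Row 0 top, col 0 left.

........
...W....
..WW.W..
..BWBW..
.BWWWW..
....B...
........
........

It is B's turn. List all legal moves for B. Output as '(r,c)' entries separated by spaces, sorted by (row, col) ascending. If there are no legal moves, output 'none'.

(0,2): no bracket -> illegal
(0,3): no bracket -> illegal
(0,4): no bracket -> illegal
(1,1): no bracket -> illegal
(1,2): flips 2 -> legal
(1,4): flips 1 -> legal
(1,5): no bracket -> illegal
(1,6): flips 1 -> legal
(2,1): no bracket -> illegal
(2,4): no bracket -> illegal
(2,6): no bracket -> illegal
(3,1): no bracket -> illegal
(3,6): flips 2 -> legal
(4,6): flips 4 -> legal
(5,1): no bracket -> illegal
(5,2): flips 2 -> legal
(5,3): no bracket -> illegal
(5,5): no bracket -> illegal
(5,6): flips 1 -> legal

Answer: (1,2) (1,4) (1,6) (3,6) (4,6) (5,2) (5,6)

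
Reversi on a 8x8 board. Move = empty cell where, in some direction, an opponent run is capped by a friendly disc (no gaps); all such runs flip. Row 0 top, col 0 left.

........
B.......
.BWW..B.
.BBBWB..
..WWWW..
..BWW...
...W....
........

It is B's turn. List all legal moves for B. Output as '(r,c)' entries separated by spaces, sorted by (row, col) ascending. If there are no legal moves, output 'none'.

(1,1): flips 1 -> legal
(1,2): flips 1 -> legal
(1,3): flips 2 -> legal
(1,4): flips 1 -> legal
(2,4): flips 2 -> legal
(2,5): flips 2 -> legal
(3,6): no bracket -> illegal
(4,1): no bracket -> illegal
(4,6): no bracket -> illegal
(5,1): flips 1 -> legal
(5,5): flips 4 -> legal
(5,6): no bracket -> illegal
(6,2): flips 2 -> legal
(6,4): flips 2 -> legal
(6,5): flips 2 -> legal
(7,2): no bracket -> illegal
(7,3): flips 3 -> legal
(7,4): flips 1 -> legal

Answer: (1,1) (1,2) (1,3) (1,4) (2,4) (2,5) (5,1) (5,5) (6,2) (6,4) (6,5) (7,3) (7,4)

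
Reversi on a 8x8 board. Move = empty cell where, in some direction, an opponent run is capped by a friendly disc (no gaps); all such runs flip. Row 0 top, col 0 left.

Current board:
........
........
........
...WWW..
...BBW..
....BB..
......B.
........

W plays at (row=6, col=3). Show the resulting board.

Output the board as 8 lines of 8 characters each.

Place W at (6,3); scan 8 dirs for brackets.
Dir NW: first cell '.' (not opp) -> no flip
Dir N: first cell '.' (not opp) -> no flip
Dir NE: opp run (5,4) capped by W -> flip
Dir W: first cell '.' (not opp) -> no flip
Dir E: first cell '.' (not opp) -> no flip
Dir SW: first cell '.' (not opp) -> no flip
Dir S: first cell '.' (not opp) -> no flip
Dir SE: first cell '.' (not opp) -> no flip
All flips: (5,4)

Answer: ........
........
........
...WWW..
...BBW..
....WB..
...W..B.
........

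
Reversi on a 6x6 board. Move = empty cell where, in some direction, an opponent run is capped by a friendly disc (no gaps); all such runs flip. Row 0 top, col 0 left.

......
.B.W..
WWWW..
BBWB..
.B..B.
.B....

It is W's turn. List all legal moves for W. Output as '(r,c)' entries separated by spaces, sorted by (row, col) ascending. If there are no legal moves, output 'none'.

Answer: (0,0) (0,1) (0,2) (3,4) (4,0) (4,2) (4,3) (5,0) (5,5)

Derivation:
(0,0): flips 1 -> legal
(0,1): flips 1 -> legal
(0,2): flips 1 -> legal
(1,0): no bracket -> illegal
(1,2): no bracket -> illegal
(2,4): no bracket -> illegal
(3,4): flips 1 -> legal
(3,5): no bracket -> illegal
(4,0): flips 2 -> legal
(4,2): flips 1 -> legal
(4,3): flips 1 -> legal
(4,5): no bracket -> illegal
(5,0): flips 1 -> legal
(5,2): no bracket -> illegal
(5,3): no bracket -> illegal
(5,4): no bracket -> illegal
(5,5): flips 2 -> legal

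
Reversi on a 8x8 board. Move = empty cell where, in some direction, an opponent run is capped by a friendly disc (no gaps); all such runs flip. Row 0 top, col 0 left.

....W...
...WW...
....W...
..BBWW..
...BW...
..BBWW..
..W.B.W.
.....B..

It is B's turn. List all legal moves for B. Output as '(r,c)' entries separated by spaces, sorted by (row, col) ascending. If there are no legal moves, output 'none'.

Answer: (1,5) (2,5) (2,6) (3,6) (4,5) (4,6) (5,6) (5,7) (6,5) (7,1) (7,2) (7,7)

Derivation:
(0,2): no bracket -> illegal
(0,3): no bracket -> illegal
(0,5): no bracket -> illegal
(1,2): no bracket -> illegal
(1,5): flips 1 -> legal
(2,2): no bracket -> illegal
(2,3): no bracket -> illegal
(2,5): flips 1 -> legal
(2,6): flips 2 -> legal
(3,6): flips 2 -> legal
(4,5): flips 1 -> legal
(4,6): flips 1 -> legal
(5,1): no bracket -> illegal
(5,6): flips 2 -> legal
(5,7): flips 1 -> legal
(6,1): no bracket -> illegal
(6,3): no bracket -> illegal
(6,5): flips 1 -> legal
(6,7): no bracket -> illegal
(7,1): flips 1 -> legal
(7,2): flips 1 -> legal
(7,3): no bracket -> illegal
(7,6): no bracket -> illegal
(7,7): flips 3 -> legal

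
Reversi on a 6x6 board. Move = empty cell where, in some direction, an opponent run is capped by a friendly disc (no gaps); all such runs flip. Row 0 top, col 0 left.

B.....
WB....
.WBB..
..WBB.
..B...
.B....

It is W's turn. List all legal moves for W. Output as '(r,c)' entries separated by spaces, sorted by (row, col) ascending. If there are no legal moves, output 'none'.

(0,1): flips 1 -> legal
(0,2): no bracket -> illegal
(1,2): flips 2 -> legal
(1,3): no bracket -> illegal
(1,4): flips 1 -> legal
(2,0): no bracket -> illegal
(2,4): flips 2 -> legal
(2,5): no bracket -> illegal
(3,1): no bracket -> illegal
(3,5): flips 2 -> legal
(4,0): no bracket -> illegal
(4,1): no bracket -> illegal
(4,3): no bracket -> illegal
(4,4): no bracket -> illegal
(4,5): no bracket -> illegal
(5,0): no bracket -> illegal
(5,2): flips 1 -> legal
(5,3): no bracket -> illegal

Answer: (0,1) (1,2) (1,4) (2,4) (3,5) (5,2)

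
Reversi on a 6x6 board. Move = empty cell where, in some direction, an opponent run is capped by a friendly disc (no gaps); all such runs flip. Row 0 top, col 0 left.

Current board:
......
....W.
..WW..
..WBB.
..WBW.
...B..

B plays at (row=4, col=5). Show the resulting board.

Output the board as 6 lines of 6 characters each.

Place B at (4,5); scan 8 dirs for brackets.
Dir NW: first cell 'B' (not opp) -> no flip
Dir N: first cell '.' (not opp) -> no flip
Dir NE: edge -> no flip
Dir W: opp run (4,4) capped by B -> flip
Dir E: edge -> no flip
Dir SW: first cell '.' (not opp) -> no flip
Dir S: first cell '.' (not opp) -> no flip
Dir SE: edge -> no flip
All flips: (4,4)

Answer: ......
....W.
..WW..
..WBB.
..WBBB
...B..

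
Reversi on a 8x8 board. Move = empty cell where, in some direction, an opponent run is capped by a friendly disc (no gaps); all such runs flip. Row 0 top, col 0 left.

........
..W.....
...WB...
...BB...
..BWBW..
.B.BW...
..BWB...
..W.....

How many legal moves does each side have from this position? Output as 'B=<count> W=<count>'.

Answer: B=8 W=7

Derivation:
-- B to move --
(0,1): flips 2 -> legal
(0,2): no bracket -> illegal
(0,3): no bracket -> illegal
(1,1): no bracket -> illegal
(1,3): flips 1 -> legal
(1,4): no bracket -> illegal
(2,1): no bracket -> illegal
(2,2): flips 1 -> legal
(3,2): no bracket -> illegal
(3,5): no bracket -> illegal
(3,6): no bracket -> illegal
(4,6): flips 1 -> legal
(5,2): flips 1 -> legal
(5,5): flips 1 -> legal
(5,6): flips 1 -> legal
(6,1): no bracket -> illegal
(6,5): no bracket -> illegal
(7,1): no bracket -> illegal
(7,3): flips 1 -> legal
(7,4): no bracket -> illegal
B mobility = 8
-- W to move --
(1,3): no bracket -> illegal
(1,4): flips 3 -> legal
(1,5): no bracket -> illegal
(2,2): no bracket -> illegal
(2,5): flips 2 -> legal
(3,1): no bracket -> illegal
(3,2): no bracket -> illegal
(3,5): no bracket -> illegal
(4,0): no bracket -> illegal
(4,1): flips 1 -> legal
(5,0): no bracket -> illegal
(5,2): flips 2 -> legal
(5,5): no bracket -> illegal
(6,0): no bracket -> illegal
(6,1): flips 1 -> legal
(6,5): flips 1 -> legal
(7,1): no bracket -> illegal
(7,3): no bracket -> illegal
(7,4): flips 1 -> legal
(7,5): no bracket -> illegal
W mobility = 7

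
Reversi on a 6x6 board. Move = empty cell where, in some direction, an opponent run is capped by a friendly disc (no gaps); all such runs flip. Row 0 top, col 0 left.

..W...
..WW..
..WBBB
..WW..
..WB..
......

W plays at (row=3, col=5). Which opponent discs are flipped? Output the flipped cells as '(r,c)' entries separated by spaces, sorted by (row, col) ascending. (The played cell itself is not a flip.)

Dir NW: opp run (2,4) capped by W -> flip
Dir N: opp run (2,5), next='.' -> no flip
Dir NE: edge -> no flip
Dir W: first cell '.' (not opp) -> no flip
Dir E: edge -> no flip
Dir SW: first cell '.' (not opp) -> no flip
Dir S: first cell '.' (not opp) -> no flip
Dir SE: edge -> no flip

Answer: (2,4)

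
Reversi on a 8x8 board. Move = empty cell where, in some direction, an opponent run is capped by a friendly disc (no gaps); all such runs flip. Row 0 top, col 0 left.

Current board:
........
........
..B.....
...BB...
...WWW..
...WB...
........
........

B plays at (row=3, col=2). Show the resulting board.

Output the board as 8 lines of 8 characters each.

Place B at (3,2); scan 8 dirs for brackets.
Dir NW: first cell '.' (not opp) -> no flip
Dir N: first cell 'B' (not opp) -> no flip
Dir NE: first cell '.' (not opp) -> no flip
Dir W: first cell '.' (not opp) -> no flip
Dir E: first cell 'B' (not opp) -> no flip
Dir SW: first cell '.' (not opp) -> no flip
Dir S: first cell '.' (not opp) -> no flip
Dir SE: opp run (4,3) capped by B -> flip
All flips: (4,3)

Answer: ........
........
..B.....
..BBB...
...BWW..
...WB...
........
........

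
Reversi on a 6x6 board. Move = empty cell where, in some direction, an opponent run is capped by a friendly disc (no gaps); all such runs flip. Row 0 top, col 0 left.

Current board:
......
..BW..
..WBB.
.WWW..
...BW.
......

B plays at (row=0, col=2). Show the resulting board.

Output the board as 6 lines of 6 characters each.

Answer: ..B...
..BB..
..WBB.
.WWW..
...BW.
......

Derivation:
Place B at (0,2); scan 8 dirs for brackets.
Dir NW: edge -> no flip
Dir N: edge -> no flip
Dir NE: edge -> no flip
Dir W: first cell '.' (not opp) -> no flip
Dir E: first cell '.' (not opp) -> no flip
Dir SW: first cell '.' (not opp) -> no flip
Dir S: first cell 'B' (not opp) -> no flip
Dir SE: opp run (1,3) capped by B -> flip
All flips: (1,3)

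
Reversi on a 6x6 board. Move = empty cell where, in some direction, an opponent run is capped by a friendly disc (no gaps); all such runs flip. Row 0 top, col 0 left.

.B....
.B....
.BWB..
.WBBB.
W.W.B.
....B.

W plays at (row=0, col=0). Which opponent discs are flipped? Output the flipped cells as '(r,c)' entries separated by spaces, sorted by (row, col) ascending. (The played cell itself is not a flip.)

Dir NW: edge -> no flip
Dir N: edge -> no flip
Dir NE: edge -> no flip
Dir W: edge -> no flip
Dir E: opp run (0,1), next='.' -> no flip
Dir SW: edge -> no flip
Dir S: first cell '.' (not opp) -> no flip
Dir SE: opp run (1,1) capped by W -> flip

Answer: (1,1)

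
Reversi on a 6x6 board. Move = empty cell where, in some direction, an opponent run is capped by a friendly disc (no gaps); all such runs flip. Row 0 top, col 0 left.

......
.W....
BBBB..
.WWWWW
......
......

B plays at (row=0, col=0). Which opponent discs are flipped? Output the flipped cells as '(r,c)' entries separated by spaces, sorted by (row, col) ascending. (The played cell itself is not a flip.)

Answer: (1,1)

Derivation:
Dir NW: edge -> no flip
Dir N: edge -> no flip
Dir NE: edge -> no flip
Dir W: edge -> no flip
Dir E: first cell '.' (not opp) -> no flip
Dir SW: edge -> no flip
Dir S: first cell '.' (not opp) -> no flip
Dir SE: opp run (1,1) capped by B -> flip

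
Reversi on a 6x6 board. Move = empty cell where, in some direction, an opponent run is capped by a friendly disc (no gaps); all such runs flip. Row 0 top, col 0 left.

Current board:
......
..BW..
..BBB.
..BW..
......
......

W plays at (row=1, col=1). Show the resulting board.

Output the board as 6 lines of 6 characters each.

Place W at (1,1); scan 8 dirs for brackets.
Dir NW: first cell '.' (not opp) -> no flip
Dir N: first cell '.' (not opp) -> no flip
Dir NE: first cell '.' (not opp) -> no flip
Dir W: first cell '.' (not opp) -> no flip
Dir E: opp run (1,2) capped by W -> flip
Dir SW: first cell '.' (not opp) -> no flip
Dir S: first cell '.' (not opp) -> no flip
Dir SE: opp run (2,2) capped by W -> flip
All flips: (1,2) (2,2)

Answer: ......
.WWW..
..WBB.
..BW..
......
......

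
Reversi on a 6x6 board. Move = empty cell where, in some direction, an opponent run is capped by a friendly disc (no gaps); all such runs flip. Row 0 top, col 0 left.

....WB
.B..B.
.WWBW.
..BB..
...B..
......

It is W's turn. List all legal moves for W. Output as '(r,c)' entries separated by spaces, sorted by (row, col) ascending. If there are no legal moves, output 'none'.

Answer: (0,0) (0,1) (4,2) (4,4) (5,4)

Derivation:
(0,0): flips 1 -> legal
(0,1): flips 1 -> legal
(0,2): no bracket -> illegal
(0,3): no bracket -> illegal
(1,0): no bracket -> illegal
(1,2): no bracket -> illegal
(1,3): no bracket -> illegal
(1,5): no bracket -> illegal
(2,0): no bracket -> illegal
(2,5): no bracket -> illegal
(3,1): no bracket -> illegal
(3,4): no bracket -> illegal
(4,1): no bracket -> illegal
(4,2): flips 2 -> legal
(4,4): flips 1 -> legal
(5,2): no bracket -> illegal
(5,3): no bracket -> illegal
(5,4): flips 2 -> legal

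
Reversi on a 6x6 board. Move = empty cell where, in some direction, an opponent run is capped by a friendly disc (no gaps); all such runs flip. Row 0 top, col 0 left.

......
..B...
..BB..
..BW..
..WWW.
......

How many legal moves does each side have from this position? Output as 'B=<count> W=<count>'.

-- B to move --
(2,4): no bracket -> illegal
(3,1): no bracket -> illegal
(3,4): flips 1 -> legal
(3,5): no bracket -> illegal
(4,1): no bracket -> illegal
(4,5): no bracket -> illegal
(5,1): no bracket -> illegal
(5,2): flips 1 -> legal
(5,3): flips 2 -> legal
(5,4): flips 1 -> legal
(5,5): flips 2 -> legal
B mobility = 5
-- W to move --
(0,1): no bracket -> illegal
(0,2): flips 3 -> legal
(0,3): no bracket -> illegal
(1,1): flips 1 -> legal
(1,3): flips 1 -> legal
(1,4): no bracket -> illegal
(2,1): flips 1 -> legal
(2,4): no bracket -> illegal
(3,1): flips 1 -> legal
(3,4): no bracket -> illegal
(4,1): no bracket -> illegal
W mobility = 5

Answer: B=5 W=5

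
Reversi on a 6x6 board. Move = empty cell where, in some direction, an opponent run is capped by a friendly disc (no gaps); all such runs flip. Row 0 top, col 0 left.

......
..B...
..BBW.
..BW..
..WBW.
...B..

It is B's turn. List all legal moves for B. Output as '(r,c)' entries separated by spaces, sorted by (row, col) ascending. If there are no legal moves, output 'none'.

(1,3): no bracket -> illegal
(1,4): no bracket -> illegal
(1,5): no bracket -> illegal
(2,5): flips 1 -> legal
(3,1): flips 1 -> legal
(3,4): flips 1 -> legal
(3,5): flips 1 -> legal
(4,1): flips 1 -> legal
(4,5): flips 1 -> legal
(5,1): no bracket -> illegal
(5,2): flips 1 -> legal
(5,4): no bracket -> illegal
(5,5): flips 2 -> legal

Answer: (2,5) (3,1) (3,4) (3,5) (4,1) (4,5) (5,2) (5,5)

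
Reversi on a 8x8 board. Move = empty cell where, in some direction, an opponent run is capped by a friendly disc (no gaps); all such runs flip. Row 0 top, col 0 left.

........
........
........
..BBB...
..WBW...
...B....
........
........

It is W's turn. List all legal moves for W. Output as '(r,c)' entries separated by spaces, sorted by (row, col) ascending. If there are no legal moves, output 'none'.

(2,1): no bracket -> illegal
(2,2): flips 2 -> legal
(2,3): no bracket -> illegal
(2,4): flips 2 -> legal
(2,5): no bracket -> illegal
(3,1): no bracket -> illegal
(3,5): no bracket -> illegal
(4,1): no bracket -> illegal
(4,5): no bracket -> illegal
(5,2): no bracket -> illegal
(5,4): no bracket -> illegal
(6,2): flips 1 -> legal
(6,3): no bracket -> illegal
(6,4): flips 1 -> legal

Answer: (2,2) (2,4) (6,2) (6,4)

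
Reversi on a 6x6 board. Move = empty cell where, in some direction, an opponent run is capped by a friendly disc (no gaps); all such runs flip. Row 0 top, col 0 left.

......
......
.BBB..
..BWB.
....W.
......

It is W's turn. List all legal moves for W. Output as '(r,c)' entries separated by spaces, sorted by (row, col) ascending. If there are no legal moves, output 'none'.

Answer: (1,1) (1,3) (2,4) (3,1) (3,5)

Derivation:
(1,0): no bracket -> illegal
(1,1): flips 1 -> legal
(1,2): no bracket -> illegal
(1,3): flips 1 -> legal
(1,4): no bracket -> illegal
(2,0): no bracket -> illegal
(2,4): flips 1 -> legal
(2,5): no bracket -> illegal
(3,0): no bracket -> illegal
(3,1): flips 1 -> legal
(3,5): flips 1 -> legal
(4,1): no bracket -> illegal
(4,2): no bracket -> illegal
(4,3): no bracket -> illegal
(4,5): no bracket -> illegal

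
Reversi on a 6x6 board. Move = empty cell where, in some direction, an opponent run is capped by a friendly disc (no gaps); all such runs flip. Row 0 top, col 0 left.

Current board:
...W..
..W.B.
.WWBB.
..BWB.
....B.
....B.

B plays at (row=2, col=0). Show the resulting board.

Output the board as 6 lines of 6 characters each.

Answer: ...W..
..W.B.
BBBBB.
..BWB.
....B.
....B.

Derivation:
Place B at (2,0); scan 8 dirs for brackets.
Dir NW: edge -> no flip
Dir N: first cell '.' (not opp) -> no flip
Dir NE: first cell '.' (not opp) -> no flip
Dir W: edge -> no flip
Dir E: opp run (2,1) (2,2) capped by B -> flip
Dir SW: edge -> no flip
Dir S: first cell '.' (not opp) -> no flip
Dir SE: first cell '.' (not opp) -> no flip
All flips: (2,1) (2,2)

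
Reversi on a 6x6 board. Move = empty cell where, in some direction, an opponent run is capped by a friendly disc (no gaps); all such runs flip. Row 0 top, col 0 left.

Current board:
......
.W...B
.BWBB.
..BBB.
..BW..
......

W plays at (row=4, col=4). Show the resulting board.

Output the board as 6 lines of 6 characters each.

Answer: ......
.W...B
.BWBB.
..BWB.
..BWW.
......

Derivation:
Place W at (4,4); scan 8 dirs for brackets.
Dir NW: opp run (3,3) capped by W -> flip
Dir N: opp run (3,4) (2,4), next='.' -> no flip
Dir NE: first cell '.' (not opp) -> no flip
Dir W: first cell 'W' (not opp) -> no flip
Dir E: first cell '.' (not opp) -> no flip
Dir SW: first cell '.' (not opp) -> no flip
Dir S: first cell '.' (not opp) -> no flip
Dir SE: first cell '.' (not opp) -> no flip
All flips: (3,3)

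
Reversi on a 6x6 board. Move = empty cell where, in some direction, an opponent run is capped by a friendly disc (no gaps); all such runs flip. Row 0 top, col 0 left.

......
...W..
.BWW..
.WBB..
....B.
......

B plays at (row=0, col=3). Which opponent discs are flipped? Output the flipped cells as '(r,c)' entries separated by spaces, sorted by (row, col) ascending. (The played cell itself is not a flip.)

Answer: (1,3) (2,3)

Derivation:
Dir NW: edge -> no flip
Dir N: edge -> no flip
Dir NE: edge -> no flip
Dir W: first cell '.' (not opp) -> no flip
Dir E: first cell '.' (not opp) -> no flip
Dir SW: first cell '.' (not opp) -> no flip
Dir S: opp run (1,3) (2,3) capped by B -> flip
Dir SE: first cell '.' (not opp) -> no flip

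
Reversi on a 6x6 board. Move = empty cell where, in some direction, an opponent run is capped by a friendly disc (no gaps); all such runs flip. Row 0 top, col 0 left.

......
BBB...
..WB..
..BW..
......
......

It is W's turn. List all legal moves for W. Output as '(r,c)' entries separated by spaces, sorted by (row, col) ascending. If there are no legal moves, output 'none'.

Answer: (0,0) (0,2) (1,3) (2,4) (3,1) (4,2)

Derivation:
(0,0): flips 1 -> legal
(0,1): no bracket -> illegal
(0,2): flips 1 -> legal
(0,3): no bracket -> illegal
(1,3): flips 1 -> legal
(1,4): no bracket -> illegal
(2,0): no bracket -> illegal
(2,1): no bracket -> illegal
(2,4): flips 1 -> legal
(3,1): flips 1 -> legal
(3,4): no bracket -> illegal
(4,1): no bracket -> illegal
(4,2): flips 1 -> legal
(4,3): no bracket -> illegal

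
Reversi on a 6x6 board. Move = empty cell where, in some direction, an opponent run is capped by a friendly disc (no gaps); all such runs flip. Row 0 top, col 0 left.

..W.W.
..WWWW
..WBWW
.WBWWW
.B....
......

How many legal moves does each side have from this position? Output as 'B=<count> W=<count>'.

Answer: B=7 W=3

Derivation:
-- B to move --
(0,1): flips 1 -> legal
(0,3): flips 1 -> legal
(0,5): flips 1 -> legal
(1,1): no bracket -> illegal
(2,0): no bracket -> illegal
(2,1): flips 2 -> legal
(3,0): flips 1 -> legal
(4,0): no bracket -> illegal
(4,2): no bracket -> illegal
(4,3): flips 1 -> legal
(4,4): no bracket -> illegal
(4,5): flips 1 -> legal
B mobility = 7
-- W to move --
(2,1): no bracket -> illegal
(3,0): no bracket -> illegal
(4,0): no bracket -> illegal
(4,2): flips 1 -> legal
(4,3): no bracket -> illegal
(5,0): flips 3 -> legal
(5,1): flips 1 -> legal
(5,2): no bracket -> illegal
W mobility = 3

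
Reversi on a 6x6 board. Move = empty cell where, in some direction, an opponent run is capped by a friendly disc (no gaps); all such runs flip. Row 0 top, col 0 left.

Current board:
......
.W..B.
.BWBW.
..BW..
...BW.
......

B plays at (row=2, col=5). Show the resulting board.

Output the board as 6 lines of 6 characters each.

Place B at (2,5); scan 8 dirs for brackets.
Dir NW: first cell 'B' (not opp) -> no flip
Dir N: first cell '.' (not opp) -> no flip
Dir NE: edge -> no flip
Dir W: opp run (2,4) capped by B -> flip
Dir E: edge -> no flip
Dir SW: first cell '.' (not opp) -> no flip
Dir S: first cell '.' (not opp) -> no flip
Dir SE: edge -> no flip
All flips: (2,4)

Answer: ......
.W..B.
.BWBBB
..BW..
...BW.
......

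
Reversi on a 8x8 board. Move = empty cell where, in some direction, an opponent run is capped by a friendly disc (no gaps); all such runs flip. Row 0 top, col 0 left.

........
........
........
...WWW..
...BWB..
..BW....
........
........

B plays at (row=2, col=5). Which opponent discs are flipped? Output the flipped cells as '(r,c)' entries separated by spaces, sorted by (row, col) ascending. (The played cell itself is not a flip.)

Answer: (3,4) (3,5)

Derivation:
Dir NW: first cell '.' (not opp) -> no flip
Dir N: first cell '.' (not opp) -> no flip
Dir NE: first cell '.' (not opp) -> no flip
Dir W: first cell '.' (not opp) -> no flip
Dir E: first cell '.' (not opp) -> no flip
Dir SW: opp run (3,4) capped by B -> flip
Dir S: opp run (3,5) capped by B -> flip
Dir SE: first cell '.' (not opp) -> no flip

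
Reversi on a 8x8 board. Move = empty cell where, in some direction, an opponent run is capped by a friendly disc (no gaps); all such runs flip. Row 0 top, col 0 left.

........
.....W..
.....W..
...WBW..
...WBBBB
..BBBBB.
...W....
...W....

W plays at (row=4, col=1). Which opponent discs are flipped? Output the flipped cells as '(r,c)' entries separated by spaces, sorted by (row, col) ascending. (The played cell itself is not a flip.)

Answer: (5,2)

Derivation:
Dir NW: first cell '.' (not opp) -> no flip
Dir N: first cell '.' (not opp) -> no flip
Dir NE: first cell '.' (not opp) -> no flip
Dir W: first cell '.' (not opp) -> no flip
Dir E: first cell '.' (not opp) -> no flip
Dir SW: first cell '.' (not opp) -> no flip
Dir S: first cell '.' (not opp) -> no flip
Dir SE: opp run (5,2) capped by W -> flip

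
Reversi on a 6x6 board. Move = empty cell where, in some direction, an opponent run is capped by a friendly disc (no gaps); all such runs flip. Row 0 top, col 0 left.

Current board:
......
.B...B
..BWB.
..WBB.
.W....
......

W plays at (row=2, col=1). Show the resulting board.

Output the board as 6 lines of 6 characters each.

Answer: ......
.B...B
.WWWB.
..WBB.
.W....
......

Derivation:
Place W at (2,1); scan 8 dirs for brackets.
Dir NW: first cell '.' (not opp) -> no flip
Dir N: opp run (1,1), next='.' -> no flip
Dir NE: first cell '.' (not opp) -> no flip
Dir W: first cell '.' (not opp) -> no flip
Dir E: opp run (2,2) capped by W -> flip
Dir SW: first cell '.' (not opp) -> no flip
Dir S: first cell '.' (not opp) -> no flip
Dir SE: first cell 'W' (not opp) -> no flip
All flips: (2,2)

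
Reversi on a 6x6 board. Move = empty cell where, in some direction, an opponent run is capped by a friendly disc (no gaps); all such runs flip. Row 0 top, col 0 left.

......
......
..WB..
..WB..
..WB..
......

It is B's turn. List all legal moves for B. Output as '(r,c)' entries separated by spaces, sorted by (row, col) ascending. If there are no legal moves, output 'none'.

(1,1): flips 1 -> legal
(1,2): no bracket -> illegal
(1,3): no bracket -> illegal
(2,1): flips 2 -> legal
(3,1): flips 1 -> legal
(4,1): flips 2 -> legal
(5,1): flips 1 -> legal
(5,2): no bracket -> illegal
(5,3): no bracket -> illegal

Answer: (1,1) (2,1) (3,1) (4,1) (5,1)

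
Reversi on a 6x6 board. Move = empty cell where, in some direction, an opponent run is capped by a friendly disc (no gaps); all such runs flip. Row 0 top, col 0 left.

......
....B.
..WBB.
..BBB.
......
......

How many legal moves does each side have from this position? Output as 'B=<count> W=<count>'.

Answer: B=3 W=3

Derivation:
-- B to move --
(1,1): flips 1 -> legal
(1,2): flips 1 -> legal
(1,3): no bracket -> illegal
(2,1): flips 1 -> legal
(3,1): no bracket -> illegal
B mobility = 3
-- W to move --
(0,3): no bracket -> illegal
(0,4): no bracket -> illegal
(0,5): no bracket -> illegal
(1,2): no bracket -> illegal
(1,3): no bracket -> illegal
(1,5): no bracket -> illegal
(2,1): no bracket -> illegal
(2,5): flips 2 -> legal
(3,1): no bracket -> illegal
(3,5): no bracket -> illegal
(4,1): no bracket -> illegal
(4,2): flips 1 -> legal
(4,3): no bracket -> illegal
(4,4): flips 1 -> legal
(4,5): no bracket -> illegal
W mobility = 3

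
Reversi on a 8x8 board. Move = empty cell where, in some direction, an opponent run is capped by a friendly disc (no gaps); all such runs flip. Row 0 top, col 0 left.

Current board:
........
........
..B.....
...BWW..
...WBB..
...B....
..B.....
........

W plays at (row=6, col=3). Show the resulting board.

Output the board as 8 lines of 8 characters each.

Answer: ........
........
..B.....
...BWW..
...WBB..
...W....
..BW....
........

Derivation:
Place W at (6,3); scan 8 dirs for brackets.
Dir NW: first cell '.' (not opp) -> no flip
Dir N: opp run (5,3) capped by W -> flip
Dir NE: first cell '.' (not opp) -> no flip
Dir W: opp run (6,2), next='.' -> no flip
Dir E: first cell '.' (not opp) -> no flip
Dir SW: first cell '.' (not opp) -> no flip
Dir S: first cell '.' (not opp) -> no flip
Dir SE: first cell '.' (not opp) -> no flip
All flips: (5,3)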